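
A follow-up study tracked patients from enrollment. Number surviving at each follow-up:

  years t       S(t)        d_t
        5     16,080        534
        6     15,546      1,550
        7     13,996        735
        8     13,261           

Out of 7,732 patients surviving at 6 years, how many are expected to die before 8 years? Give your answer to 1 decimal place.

The relevant probability is 1 − 13,261/15,546 = 0.146983.
Expected number = 7,732 × 0.146983 = 1136.5.

1136.5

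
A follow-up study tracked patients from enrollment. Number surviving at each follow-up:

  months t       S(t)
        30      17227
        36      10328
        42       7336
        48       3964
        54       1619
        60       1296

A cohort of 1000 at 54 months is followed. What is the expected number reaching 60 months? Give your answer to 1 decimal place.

800.5

The relevant probability is 1296/1619 = 0.800494.
Expected number = 1000 × 0.800494 = 800.5.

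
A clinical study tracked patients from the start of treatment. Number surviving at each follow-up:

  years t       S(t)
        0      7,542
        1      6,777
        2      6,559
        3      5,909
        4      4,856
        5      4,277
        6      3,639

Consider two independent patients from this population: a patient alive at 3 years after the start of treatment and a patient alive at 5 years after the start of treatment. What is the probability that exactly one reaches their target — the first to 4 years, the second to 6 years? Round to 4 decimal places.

p₁ = S(4)/S(3) = 4,856/5,909 = 0.821797; p₂ = S(6)/S(5) = 3,639/4,277 = 0.850830.
P(exactly one) = p₁(1−p₂) + (1−p₁)p₂ = 0.122587 + 0.151620 = 0.274208.

0.2742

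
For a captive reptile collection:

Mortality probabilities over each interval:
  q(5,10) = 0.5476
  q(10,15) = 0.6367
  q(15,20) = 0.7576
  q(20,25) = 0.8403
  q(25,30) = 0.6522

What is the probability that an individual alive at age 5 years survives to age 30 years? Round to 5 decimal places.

Survival from 5 to 30 is the product of surviving each interval: (1 − 0.5476) × (1 − 0.6367) × (1 − 0.7576) × (1 − 0.8403) × (1 − 0.6522).
= 0.4524 × 0.3633 × 0.2424 × 0.1597 × 0.3478 = 0.002213.

0.00221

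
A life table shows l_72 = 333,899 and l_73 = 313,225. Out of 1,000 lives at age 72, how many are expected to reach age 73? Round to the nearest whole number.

The relevant probability is 313,225/333,899 = 0.938083.
Expected number = 1,000 × 0.938083 = 938.

938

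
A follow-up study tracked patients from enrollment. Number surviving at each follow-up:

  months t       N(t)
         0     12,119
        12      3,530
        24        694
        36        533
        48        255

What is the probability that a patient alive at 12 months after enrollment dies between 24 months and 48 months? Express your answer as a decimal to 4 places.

This is the probability of reaching 24 but not 48, conditional on being alive at 12: (N(24) − N(48)) / N(12).
= (694 − 255) / 3,530 = 439 / 3,530 = 0.124363.

0.1244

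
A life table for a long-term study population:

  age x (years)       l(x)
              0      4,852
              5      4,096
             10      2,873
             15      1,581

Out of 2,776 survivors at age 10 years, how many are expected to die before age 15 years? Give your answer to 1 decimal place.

The relevant probability is 1 − 1,581/2,873 = 0.449704.
Expected number = 2,776 × 0.449704 = 1248.4.

1248.4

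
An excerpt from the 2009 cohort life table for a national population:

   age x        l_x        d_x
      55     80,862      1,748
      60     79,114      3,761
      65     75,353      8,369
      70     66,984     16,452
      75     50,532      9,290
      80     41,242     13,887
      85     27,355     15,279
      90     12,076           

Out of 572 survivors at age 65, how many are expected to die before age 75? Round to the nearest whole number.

188

The relevant probability is 1 − 50,532/75,353 = 0.329396.
Expected number = 572 × 0.329396 = 188.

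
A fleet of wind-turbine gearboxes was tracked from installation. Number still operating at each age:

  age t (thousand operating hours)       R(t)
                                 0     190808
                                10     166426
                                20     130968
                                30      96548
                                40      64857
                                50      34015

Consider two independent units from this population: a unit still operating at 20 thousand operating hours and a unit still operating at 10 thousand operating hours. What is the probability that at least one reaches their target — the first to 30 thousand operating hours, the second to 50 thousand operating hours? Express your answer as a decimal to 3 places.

0.791

p₁ = R(30)/R(20) = 96548/130968 = 0.737188; p₂ = R(50)/R(10) = 34015/166426 = 0.204385.
P(at least one) = 1 − (1−p₁)(1−p₂) = 1 − 0.262812 × 0.795615 = 0.790903.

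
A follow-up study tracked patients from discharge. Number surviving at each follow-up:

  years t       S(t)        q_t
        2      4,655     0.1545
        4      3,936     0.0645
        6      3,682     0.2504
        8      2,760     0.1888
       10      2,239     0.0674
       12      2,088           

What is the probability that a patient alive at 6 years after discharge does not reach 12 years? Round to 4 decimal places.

P(die before 12 | alive at 6) = 1 − S(12)/S(6) = 1 − 2,088/3,682 = (1,594)/3,682 = 0.432917.

0.4329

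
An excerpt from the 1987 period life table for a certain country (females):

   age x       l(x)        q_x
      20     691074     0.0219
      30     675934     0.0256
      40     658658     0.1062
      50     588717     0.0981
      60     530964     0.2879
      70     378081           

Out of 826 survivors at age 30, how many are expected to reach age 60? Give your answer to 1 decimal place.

The relevant probability is 530964/675934 = 0.785526.
Expected number = 826 × 0.785526 = 648.8.

648.8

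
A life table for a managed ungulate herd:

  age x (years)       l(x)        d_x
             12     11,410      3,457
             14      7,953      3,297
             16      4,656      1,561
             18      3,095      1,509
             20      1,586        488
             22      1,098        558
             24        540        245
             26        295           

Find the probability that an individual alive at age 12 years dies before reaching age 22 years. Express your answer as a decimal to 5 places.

P(die before 22 | alive at 12) = 1 − l(22)/l(12) = 1 − 1,098/11,410 = (10,312)/11,410 = 0.903769.

0.90377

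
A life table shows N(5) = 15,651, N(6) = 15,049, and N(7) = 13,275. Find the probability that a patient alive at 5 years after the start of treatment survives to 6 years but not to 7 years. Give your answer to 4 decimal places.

0.1133

This is the probability of reaching 6 but not 7, conditional on being alive at 5: (N(6) − N(7)) / N(5).
= (15,049 − 13,275) / 15,651 = 1,774 / 15,651 = 0.113347.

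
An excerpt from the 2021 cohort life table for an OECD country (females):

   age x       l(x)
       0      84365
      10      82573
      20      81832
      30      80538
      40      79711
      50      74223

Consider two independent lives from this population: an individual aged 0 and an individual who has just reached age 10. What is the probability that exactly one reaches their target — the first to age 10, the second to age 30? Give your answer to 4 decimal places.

p₁ = l(10)/l(0) = 82573/84365 = 0.978759; p₂ = l(30)/l(10) = 80538/82573 = 0.975355.
P(exactly one) = p₁(1−p₂) + (1−p₁)p₂ = 0.024122 + 0.020718 = 0.044839.

0.0448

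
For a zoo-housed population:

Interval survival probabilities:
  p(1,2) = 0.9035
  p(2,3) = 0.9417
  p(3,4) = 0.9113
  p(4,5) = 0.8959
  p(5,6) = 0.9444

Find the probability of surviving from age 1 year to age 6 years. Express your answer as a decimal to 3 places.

0.656

Chaining the interval survival probabilities: 0.9035 × 0.9417 × 0.9113 × 0.8959 × 0.9444.
= 0.656021.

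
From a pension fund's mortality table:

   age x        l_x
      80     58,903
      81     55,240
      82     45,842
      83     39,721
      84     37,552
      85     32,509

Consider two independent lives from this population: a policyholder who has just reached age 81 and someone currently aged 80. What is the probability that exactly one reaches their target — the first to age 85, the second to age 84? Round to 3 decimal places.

0.476

p₁ = l_85/l_81 = 32,509/55,240 = 0.588505; p₂ = l_84/l_80 = 37,552/58,903 = 0.637523.
P(exactly one) = p₁(1−p₂) + (1−p₁)p₂ = 0.213320 + 0.262338 = 0.475657.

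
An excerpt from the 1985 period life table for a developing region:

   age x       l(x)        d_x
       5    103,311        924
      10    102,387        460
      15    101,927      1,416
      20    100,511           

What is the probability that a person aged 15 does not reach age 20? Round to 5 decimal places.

0.01389

P(die before 20 | alive at 15) = 1 − l(20)/l(15) = 1 − 100,511/101,927 = (1,416)/101,927 = 0.013892.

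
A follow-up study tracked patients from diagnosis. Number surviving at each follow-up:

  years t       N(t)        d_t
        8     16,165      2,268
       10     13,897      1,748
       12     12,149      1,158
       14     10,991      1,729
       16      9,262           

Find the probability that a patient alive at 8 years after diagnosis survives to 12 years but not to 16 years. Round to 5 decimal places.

This is the probability of reaching 12 but not 16, conditional on being alive at 8: (N(12) − N(16)) / N(8).
= (12,149 − 9,262) / 16,165 = 2,887 / 16,165 = 0.178596.

0.17860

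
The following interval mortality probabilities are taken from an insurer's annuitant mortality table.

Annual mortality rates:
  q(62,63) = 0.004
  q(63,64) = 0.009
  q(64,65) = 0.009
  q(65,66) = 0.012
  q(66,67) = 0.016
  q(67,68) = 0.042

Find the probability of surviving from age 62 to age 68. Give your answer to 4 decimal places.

0.9110

The overall survival probability is (1 − 0.004) × (1 − 0.009) × (1 − 0.009) × (1 − 0.012) × (1 − 0.016) × (1 − 0.042).
= 0.996 × 0.991 × 0.991 × 0.988 × 0.984 × 0.958 = 0.911012.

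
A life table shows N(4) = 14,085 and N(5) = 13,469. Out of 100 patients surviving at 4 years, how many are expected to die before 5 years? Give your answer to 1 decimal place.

4.4

The relevant probability is 1 − 13,469/14,085 = 0.043734.
Expected number = 100 × 0.043734 = 4.4.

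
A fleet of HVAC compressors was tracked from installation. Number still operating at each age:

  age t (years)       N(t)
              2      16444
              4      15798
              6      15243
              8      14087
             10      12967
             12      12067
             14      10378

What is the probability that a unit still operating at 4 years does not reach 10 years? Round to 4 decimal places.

P(fail before 10 | operational at 4) = 1 − N(10)/N(4) = 1 − 12967/15798 = (2831)/15798 = 0.179200.

0.1792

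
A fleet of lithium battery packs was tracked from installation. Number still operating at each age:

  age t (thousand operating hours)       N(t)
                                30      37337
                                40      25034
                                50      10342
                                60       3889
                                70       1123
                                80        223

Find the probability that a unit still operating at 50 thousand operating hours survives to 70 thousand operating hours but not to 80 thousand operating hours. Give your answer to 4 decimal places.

0.0870

This is the probability of reaching 70 but not 80, conditional on being operational at 50: (N(70) − N(80)) / N(50).
= (1123 − 223) / 10342 = 900 / 10342 = 0.087024.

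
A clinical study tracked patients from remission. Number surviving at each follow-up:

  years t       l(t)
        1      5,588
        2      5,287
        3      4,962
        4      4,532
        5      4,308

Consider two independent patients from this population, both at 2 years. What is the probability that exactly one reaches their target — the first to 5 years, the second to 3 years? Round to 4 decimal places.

p₁ = l(5)/l(2) = 4,308/5,287 = 0.814829; p₂ = l(3)/l(2) = 4,962/5,287 = 0.938528.
P(exactly one) = p₁(1−p₂) + (1−p₁)p₂ = 0.050089 + 0.173788 = 0.223877.

0.2239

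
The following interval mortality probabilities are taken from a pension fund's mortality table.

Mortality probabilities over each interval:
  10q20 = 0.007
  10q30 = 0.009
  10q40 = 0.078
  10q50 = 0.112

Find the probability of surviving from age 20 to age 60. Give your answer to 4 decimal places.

The overall survival probability is (1 − 0.007) × (1 − 0.009) × (1 − 0.078) × (1 − 0.112).
= 0.993 × 0.991 × 0.922 × 0.888 = 0.805688.

0.8057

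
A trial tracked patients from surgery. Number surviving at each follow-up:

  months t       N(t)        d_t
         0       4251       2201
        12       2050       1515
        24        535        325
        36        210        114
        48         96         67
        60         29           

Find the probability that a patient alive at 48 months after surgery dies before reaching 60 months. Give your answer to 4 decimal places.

0.6979

P(die before 60 | alive at 48) = 1 − N(60)/N(48) = 1 − 29/96 = (67)/96 = 0.697917.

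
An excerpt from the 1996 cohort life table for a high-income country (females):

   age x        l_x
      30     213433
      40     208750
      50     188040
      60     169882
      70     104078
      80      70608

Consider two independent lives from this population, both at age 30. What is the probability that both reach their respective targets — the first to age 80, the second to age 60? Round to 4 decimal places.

0.2633

p₁ = l_80/l_30 = 70608/213433 = 0.330820; p₂ = l_60/l_30 = 169882/213433 = 0.795950.
P(both) = p₁ × p₂ = 0.330820 × 0.795950 = 0.263316.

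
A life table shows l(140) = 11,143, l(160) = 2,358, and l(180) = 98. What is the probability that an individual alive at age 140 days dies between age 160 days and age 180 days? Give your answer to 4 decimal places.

This is the probability of reaching 160 but not 180, conditional on being alive at 140: (l(160) − l(180)) / l(140).
= (2,358 − 98) / 11,143 = 2,260 / 11,143 = 0.202818.

0.2028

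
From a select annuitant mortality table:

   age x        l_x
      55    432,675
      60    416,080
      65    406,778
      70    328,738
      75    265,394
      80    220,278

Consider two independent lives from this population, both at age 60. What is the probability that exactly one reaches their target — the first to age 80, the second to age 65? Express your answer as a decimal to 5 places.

0.47190

p₁ = l_80/l_60 = 220,278/416,080 = 0.529413; p₂ = l_65/l_60 = 406,778/416,080 = 0.977644.
P(exactly one) = p₁(1−p₂) + (1−p₁)p₂ = 0.011836 + 0.460067 = 0.471902.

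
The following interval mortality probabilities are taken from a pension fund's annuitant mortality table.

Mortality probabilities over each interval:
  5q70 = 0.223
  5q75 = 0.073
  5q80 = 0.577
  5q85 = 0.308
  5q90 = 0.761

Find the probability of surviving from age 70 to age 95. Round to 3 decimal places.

The overall survival probability is (1 − 0.223) × (1 − 0.073) × (1 − 0.577) × (1 − 0.308) × (1 − 0.761).
= 0.777 × 0.927 × 0.423 × 0.692 × 0.239 = 0.050390.

0.050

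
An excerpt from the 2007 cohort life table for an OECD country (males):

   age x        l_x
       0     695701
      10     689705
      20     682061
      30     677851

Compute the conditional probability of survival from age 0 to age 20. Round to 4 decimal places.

0.9804

We want 20p0 = l_20/l_0.
The conditional survival probability is l_20/l_0 = 682061/695701 = 0.980394.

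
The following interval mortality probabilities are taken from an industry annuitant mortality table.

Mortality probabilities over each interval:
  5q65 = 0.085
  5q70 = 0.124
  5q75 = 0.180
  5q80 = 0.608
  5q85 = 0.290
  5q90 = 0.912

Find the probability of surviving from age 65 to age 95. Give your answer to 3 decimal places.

The overall survival probability is (1 − 0.085) × (1 − 0.124) × (1 − 0.180) × (1 − 0.608) × (1 − 0.290) × (1 − 0.912).
= 0.915 × 0.876 × 0.820 × 0.392 × 0.710 × 0.088 = 0.016098.

0.016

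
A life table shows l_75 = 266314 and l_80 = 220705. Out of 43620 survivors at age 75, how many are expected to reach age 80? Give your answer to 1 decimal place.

36149.6

The relevant probability is 220705/266314 = 0.828740.
Expected number = 43620 × 0.828740 = 36149.6.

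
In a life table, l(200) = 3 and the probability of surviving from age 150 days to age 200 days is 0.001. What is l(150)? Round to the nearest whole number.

3000

l(150) = l(200) / p = 3 / 0.001 = 3000.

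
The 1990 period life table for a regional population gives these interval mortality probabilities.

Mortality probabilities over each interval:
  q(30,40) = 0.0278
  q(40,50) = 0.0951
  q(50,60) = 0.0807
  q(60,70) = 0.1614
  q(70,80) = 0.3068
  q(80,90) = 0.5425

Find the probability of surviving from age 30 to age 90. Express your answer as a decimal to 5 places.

0.21509

The overall survival probability is (1 − 0.0278) × (1 − 0.0951) × (1 − 0.0807) × (1 − 0.1614) × (1 − 0.3068) × (1 − 0.5425).
= 0.9722 × 0.9049 × 0.9193 × 0.8386 × 0.6932 × 0.4575 = 0.215089.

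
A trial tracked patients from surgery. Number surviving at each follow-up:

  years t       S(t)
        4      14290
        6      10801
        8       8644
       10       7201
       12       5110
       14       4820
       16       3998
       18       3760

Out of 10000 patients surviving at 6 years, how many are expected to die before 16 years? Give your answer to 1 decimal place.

The relevant probability is 1 − 3998/10801 = 0.629849.
Expected number = 10000 × 0.629849 = 6298.5.

6298.5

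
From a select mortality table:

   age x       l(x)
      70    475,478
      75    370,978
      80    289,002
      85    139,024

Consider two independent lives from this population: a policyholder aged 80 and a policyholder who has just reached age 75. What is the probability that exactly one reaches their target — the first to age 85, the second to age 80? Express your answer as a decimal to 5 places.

p₁ = l(85)/l(80) = 139,024/289,002 = 0.481049; p₂ = l(80)/l(75) = 289,002/370,978 = 0.779027.
P(exactly one) = p₁(1−p₂) + (1−p₁)p₂ = 0.106299 + 0.404277 = 0.510576.

0.51058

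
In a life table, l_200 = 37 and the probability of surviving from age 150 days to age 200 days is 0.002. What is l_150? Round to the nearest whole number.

l_150 = l_200 / p = 37 / 0.002 = 18500.

18500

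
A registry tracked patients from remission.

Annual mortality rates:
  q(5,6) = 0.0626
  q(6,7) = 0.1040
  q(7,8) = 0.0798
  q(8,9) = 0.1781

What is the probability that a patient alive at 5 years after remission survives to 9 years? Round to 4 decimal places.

P(survive 5→9) = (1 − 0.0626) × (1 − 0.1040) × (1 − 0.0798) × (1 − 0.1781).
= 0.9374 × 0.8960 × 0.9202 × 0.8219 = 0.635235.

0.6352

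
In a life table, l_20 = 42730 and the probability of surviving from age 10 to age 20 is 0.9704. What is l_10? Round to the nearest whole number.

44033

l_10 = l_20 / p = 42730 / 0.9704 = 44033.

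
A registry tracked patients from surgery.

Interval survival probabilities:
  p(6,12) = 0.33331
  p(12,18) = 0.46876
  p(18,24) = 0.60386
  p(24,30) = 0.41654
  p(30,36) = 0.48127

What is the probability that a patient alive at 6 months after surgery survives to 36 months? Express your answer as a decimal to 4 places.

P(survive 6→36) = 0.33331 × 0.46876 × 0.60386 × 0.41654 × 0.48127.
= 0.018914.

0.0189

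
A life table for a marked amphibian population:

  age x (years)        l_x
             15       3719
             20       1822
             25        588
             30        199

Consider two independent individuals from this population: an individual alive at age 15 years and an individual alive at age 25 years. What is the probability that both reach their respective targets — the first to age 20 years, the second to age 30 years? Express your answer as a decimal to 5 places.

p₁ = l_20/l_15 = 1822/3719 = 0.489917; p₂ = l_30/l_25 = 199/588 = 0.338435.
P(both) = p₁ × p₂ = 0.489917 × 0.338435 = 0.165805.

0.16581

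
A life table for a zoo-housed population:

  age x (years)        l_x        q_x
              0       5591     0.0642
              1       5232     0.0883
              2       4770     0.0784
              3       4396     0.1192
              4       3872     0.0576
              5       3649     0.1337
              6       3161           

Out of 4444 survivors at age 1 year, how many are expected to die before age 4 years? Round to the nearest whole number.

1155

The relevant probability is 1 − 3872/5232 = 0.259939.
Expected number = 4444 × 0.259939 = 1155.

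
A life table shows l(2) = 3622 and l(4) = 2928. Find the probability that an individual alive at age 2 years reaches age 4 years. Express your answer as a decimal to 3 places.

0.808

The conditional survival probability is l(4)/l(2) = 2928/3622 = 0.808393.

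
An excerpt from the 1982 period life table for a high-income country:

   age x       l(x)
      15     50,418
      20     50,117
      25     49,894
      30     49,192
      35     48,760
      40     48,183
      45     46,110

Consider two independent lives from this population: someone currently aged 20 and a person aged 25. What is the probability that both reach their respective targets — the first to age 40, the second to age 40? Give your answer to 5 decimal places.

p₁ = l(40)/l(20) = 48,183/50,117 = 0.961410; p₂ = l(40)/l(25) = 48,183/49,894 = 0.965707.
P(both) = p₁ × p₂ = 0.961410 × 0.965707 = 0.928440.

0.92844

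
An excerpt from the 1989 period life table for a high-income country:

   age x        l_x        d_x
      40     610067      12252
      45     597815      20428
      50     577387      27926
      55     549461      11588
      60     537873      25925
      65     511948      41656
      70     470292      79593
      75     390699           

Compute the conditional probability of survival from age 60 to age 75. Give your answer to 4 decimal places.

We want 15p60 = l_75/l_60.
The conditional survival probability is l_75/l_60 = 390699/537873 = 0.726378.

0.7264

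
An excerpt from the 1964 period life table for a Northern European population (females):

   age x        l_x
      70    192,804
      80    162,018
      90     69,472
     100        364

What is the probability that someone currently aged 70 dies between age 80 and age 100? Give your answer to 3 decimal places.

0.838

This is the probability of reaching 80 but not 100, conditional on being alive at 70: (l_80 − l_100) / l_70.
= (162,018 − 364) / 192,804 = 161,654 / 192,804 = 0.838437.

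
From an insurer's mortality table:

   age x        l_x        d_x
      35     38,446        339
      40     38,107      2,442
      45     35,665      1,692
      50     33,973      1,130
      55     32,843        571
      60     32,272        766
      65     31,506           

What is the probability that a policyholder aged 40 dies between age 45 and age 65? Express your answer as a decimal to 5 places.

0.10914

We want 5|20q40 = (l_45 − l_65)/l_40.
This is the probability of reaching 45 but not 65, conditional on being alive at 40: (l_45 − l_65) / l_40.
= (35,665 − 31,506) / 38,107 = 4,159 / 38,107 = 0.109140.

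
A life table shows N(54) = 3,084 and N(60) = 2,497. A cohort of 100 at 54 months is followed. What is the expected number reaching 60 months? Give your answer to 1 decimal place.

81.0

The relevant probability is 2,497/3,084 = 0.809663.
Expected number = 100 × 0.809663 = 81.0.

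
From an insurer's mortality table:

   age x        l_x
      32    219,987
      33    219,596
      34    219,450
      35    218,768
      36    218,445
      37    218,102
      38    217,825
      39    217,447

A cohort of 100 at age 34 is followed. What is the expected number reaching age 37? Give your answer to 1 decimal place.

99.4

The relevant probability is 218,102/219,450 = 0.993857.
Expected number = 100 × 0.993857 = 99.4.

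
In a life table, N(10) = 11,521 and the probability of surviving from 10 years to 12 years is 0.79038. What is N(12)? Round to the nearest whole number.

N(12) = N(10) × p = 11,521 × 0.79038 = 9106.

9106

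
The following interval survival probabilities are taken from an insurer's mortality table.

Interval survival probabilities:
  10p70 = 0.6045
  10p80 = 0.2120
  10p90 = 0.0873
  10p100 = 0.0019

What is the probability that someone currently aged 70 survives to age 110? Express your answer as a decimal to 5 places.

0.00002

Chaining the interval survival probabilities: 0.6045 × 0.2120 × 0.0873 × 0.0019.
= 0.000021.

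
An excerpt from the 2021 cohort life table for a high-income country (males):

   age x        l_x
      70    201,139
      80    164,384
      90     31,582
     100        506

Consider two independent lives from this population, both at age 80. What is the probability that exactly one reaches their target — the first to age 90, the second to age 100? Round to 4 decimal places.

0.1940

p₁ = l_90/l_80 = 31,582/164,384 = 0.192123; p₂ = l_100/l_80 = 506/164,384 = 0.003078.
P(exactly one) = p₁(1−p₂) + (1−p₁)p₂ = 0.191532 + 0.002487 = 0.194018.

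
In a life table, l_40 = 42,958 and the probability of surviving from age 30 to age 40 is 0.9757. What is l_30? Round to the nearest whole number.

44028

l_30 = l_40 / p = 42,958 / 0.9757 = 44028.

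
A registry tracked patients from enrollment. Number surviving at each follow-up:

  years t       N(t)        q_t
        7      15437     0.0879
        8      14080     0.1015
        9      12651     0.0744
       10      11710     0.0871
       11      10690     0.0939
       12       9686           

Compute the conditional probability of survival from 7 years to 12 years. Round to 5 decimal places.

0.62745

The conditional survival probability is N(12)/N(7) = 9686/15437 = 0.627454.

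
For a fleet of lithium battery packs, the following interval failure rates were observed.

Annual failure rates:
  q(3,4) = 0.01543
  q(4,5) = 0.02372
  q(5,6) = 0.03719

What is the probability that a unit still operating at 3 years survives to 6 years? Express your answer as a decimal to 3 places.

0.925

Chaining the interval survival probabilities: (1 − 0.01543) × (1 − 0.02372) × (1 − 0.03719).
= 0.98457 × 0.97628 × 0.96281 = 0.925468.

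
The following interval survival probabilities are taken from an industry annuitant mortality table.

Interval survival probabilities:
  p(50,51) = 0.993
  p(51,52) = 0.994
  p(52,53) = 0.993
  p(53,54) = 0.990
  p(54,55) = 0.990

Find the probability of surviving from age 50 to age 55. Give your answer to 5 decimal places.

0.96063

Chaining the interval survival probabilities: 0.993 × 0.994 × 0.993 × 0.990 × 0.990.
= 0.960628.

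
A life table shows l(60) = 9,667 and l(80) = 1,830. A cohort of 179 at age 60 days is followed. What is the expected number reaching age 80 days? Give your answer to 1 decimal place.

The relevant probability is 1,830/9,667 = 0.189304.
Expected number = 179 × 0.189304 = 33.9.

33.9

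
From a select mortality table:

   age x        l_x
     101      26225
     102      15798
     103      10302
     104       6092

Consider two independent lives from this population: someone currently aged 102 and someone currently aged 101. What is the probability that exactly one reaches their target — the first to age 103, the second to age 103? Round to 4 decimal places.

0.5326

p₁ = l_103/l_102 = 10302/15798 = 0.652108; p₂ = l_103/l_101 = 10302/26225 = 0.392831.
P(exactly one) = p₁(1−p₂) + (1−p₁)p₂ = 0.395940 + 0.136663 = 0.532603.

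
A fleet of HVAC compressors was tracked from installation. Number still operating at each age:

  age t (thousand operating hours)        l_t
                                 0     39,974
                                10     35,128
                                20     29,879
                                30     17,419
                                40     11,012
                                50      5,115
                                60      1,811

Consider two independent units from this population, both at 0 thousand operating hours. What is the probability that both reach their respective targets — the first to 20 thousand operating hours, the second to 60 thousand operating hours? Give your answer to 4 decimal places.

p₁ = l_20/l_0 = 29,879/39,974 = 0.747461; p₂ = l_60/l_0 = 1,811/39,974 = 0.045304.
P(both) = p₁ × p₂ = 0.747461 × 0.045304 = 0.033863.

0.0339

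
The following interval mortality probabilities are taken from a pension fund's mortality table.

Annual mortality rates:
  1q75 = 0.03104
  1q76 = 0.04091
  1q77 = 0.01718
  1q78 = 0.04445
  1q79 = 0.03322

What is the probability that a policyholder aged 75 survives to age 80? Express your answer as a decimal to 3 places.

0.844

Survival from 75 to 80 is the product of surviving each interval: (1 − 0.03104) × (1 − 0.04091) × (1 − 0.01718) × (1 − 0.04445) × (1 − 0.03322).
= 0.96896 × 0.95909 × 0.98282 × 0.95555 × 0.96678 = 0.843763.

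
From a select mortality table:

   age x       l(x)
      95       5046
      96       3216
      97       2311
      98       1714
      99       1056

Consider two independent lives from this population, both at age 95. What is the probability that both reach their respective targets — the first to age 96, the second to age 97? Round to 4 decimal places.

p₁ = l(96)/l(95) = 3216/5046 = 0.637337; p₂ = l(97)/l(95) = 2311/5046 = 0.457987.
P(both) = p₁ × p₂ = 0.637337 × 0.457987 = 0.291892.

0.2919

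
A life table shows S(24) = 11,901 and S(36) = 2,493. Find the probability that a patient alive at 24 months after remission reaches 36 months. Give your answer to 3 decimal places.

0.209

The conditional survival probability is S(36)/S(24) = 2,493/11,901 = 0.209478.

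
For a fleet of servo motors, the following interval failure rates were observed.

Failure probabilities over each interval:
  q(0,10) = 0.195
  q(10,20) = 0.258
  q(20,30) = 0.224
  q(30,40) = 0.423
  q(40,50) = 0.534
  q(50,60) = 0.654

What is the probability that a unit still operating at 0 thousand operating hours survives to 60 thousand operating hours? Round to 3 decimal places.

0.043

The overall survival probability is (1 − 0.195) × (1 − 0.258) × (1 − 0.224) × (1 − 0.423) × (1 − 0.534) × (1 − 0.654).
= 0.805 × 0.742 × 0.776 × 0.577 × 0.466 × 0.346 = 0.043122.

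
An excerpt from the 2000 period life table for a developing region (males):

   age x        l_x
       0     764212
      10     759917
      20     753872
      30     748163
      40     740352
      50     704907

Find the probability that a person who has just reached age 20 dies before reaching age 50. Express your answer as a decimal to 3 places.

P(die before 50 | alive at 20) = 1 − l_50/l_20 = 1 − 704907/753872 = (48965)/753872 = 0.064951.

0.065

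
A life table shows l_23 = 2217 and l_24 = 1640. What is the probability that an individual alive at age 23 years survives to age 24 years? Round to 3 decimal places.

0.740

The conditional survival probability is l_24/l_23 = 1640/2217 = 0.739738.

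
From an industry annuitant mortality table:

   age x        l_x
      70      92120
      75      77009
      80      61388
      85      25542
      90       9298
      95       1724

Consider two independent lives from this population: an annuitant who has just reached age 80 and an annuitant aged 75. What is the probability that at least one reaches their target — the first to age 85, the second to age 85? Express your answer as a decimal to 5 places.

p₁ = l_85/l_80 = 25542/61388 = 0.416075; p₂ = l_85/l_75 = 25542/77009 = 0.331676.
P(at least one) = 1 − (1−p₁)(1−p₂) = 1 − 0.583925 × 0.668324 = 0.609749.

0.60975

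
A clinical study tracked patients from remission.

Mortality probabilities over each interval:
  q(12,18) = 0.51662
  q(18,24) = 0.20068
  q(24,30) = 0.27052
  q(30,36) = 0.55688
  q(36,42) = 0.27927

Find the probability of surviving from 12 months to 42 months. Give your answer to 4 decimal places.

0.0900

The overall survival probability is (1 − 0.51662) × (1 − 0.20068) × (1 − 0.27052) × (1 − 0.55688) × (1 − 0.27927).
= 0.48338 × 0.79932 × 0.72948 × 0.44312 × 0.72073 = 0.090015.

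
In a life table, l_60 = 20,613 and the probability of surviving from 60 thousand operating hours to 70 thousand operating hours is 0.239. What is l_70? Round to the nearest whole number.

l_70 = l_60 × p = 20,613 × 0.239 = 4927.

4927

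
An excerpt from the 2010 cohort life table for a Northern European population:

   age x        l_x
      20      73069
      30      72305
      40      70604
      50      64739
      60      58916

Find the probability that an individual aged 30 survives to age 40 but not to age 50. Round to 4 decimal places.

0.0811

We want 10|10q30 = (l_40 − l_50)/l_30.
This is the probability of reaching 40 but not 50, conditional on being alive at 30: (l_40 − l_50) / l_30.
= (70604 − 64739) / 72305 = 5865 / 72305 = 0.081115.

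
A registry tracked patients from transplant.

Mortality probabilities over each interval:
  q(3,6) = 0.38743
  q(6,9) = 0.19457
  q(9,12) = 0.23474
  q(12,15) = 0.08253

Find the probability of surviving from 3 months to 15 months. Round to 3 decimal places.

P(survive 3→15) = (1 − 0.38743) × (1 − 0.19457) × (1 − 0.23474) × (1 − 0.08253).
= 0.61257 × 0.80543 × 0.76526 × 0.91747 = 0.346405.

0.346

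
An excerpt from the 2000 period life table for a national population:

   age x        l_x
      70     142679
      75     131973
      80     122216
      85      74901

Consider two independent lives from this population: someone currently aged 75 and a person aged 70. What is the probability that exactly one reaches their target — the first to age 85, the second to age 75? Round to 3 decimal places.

p₁ = l_85/l_75 = 74901/131973 = 0.567548; p₂ = l_75/l_70 = 131973/142679 = 0.924964.
P(exactly one) = p₁(1−p₂) + (1−p₁)p₂ = 0.042587 + 0.400003 = 0.442589.

0.443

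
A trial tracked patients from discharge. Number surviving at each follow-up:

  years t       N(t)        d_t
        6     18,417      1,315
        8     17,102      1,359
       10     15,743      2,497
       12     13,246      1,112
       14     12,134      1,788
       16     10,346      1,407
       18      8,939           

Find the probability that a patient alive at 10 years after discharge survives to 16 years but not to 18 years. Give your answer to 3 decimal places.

This is the probability of reaching 16 but not 18, conditional on being alive at 10: (N(16) − N(18)) / N(10).
= (10,346 − 8,939) / 15,743 = 1,407 / 15,743 = 0.089373.

0.089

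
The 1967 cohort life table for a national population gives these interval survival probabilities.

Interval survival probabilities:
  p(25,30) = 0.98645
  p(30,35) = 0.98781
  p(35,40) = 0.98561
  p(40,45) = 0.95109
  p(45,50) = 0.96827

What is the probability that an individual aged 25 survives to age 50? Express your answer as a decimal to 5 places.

Survival from 25 to 50 is the product of surviving each interval: 0.98645 × 0.98781 × 0.98561 × 0.95109 × 0.96827.
= 0.884447.

0.88445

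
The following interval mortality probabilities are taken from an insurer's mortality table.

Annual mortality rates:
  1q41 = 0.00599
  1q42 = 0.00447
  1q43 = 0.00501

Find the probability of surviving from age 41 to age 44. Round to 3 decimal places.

0.985

The overall survival probability is (1 − 0.00599) × (1 − 0.00447) × (1 − 0.00501).
= 0.99401 × 0.99553 × 0.99499 = 0.984609.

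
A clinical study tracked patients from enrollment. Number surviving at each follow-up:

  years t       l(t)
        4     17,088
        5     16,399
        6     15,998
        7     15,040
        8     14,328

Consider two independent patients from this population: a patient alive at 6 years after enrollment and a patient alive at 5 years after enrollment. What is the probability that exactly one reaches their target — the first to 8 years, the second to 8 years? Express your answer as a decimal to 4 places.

0.2043

p₁ = l(8)/l(6) = 14,328/15,998 = 0.895612; p₂ = l(8)/l(5) = 14,328/16,399 = 0.873712.
P(exactly one) = p₁(1−p₂) + (1−p₁)p₂ = 0.113105 + 0.091205 = 0.204310.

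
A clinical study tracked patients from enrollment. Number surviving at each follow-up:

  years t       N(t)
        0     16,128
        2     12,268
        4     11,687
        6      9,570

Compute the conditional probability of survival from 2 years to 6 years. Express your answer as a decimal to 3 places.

The conditional survival probability is N(6)/N(2) = 9,570/12,268 = 0.780078.

0.780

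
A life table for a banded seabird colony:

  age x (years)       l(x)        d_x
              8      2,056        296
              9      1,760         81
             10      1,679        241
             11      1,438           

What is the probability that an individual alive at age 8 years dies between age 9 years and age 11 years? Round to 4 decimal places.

0.1566

This is the probability of reaching 9 but not 11, conditional on being alive at 8: (l(9) − l(11)) / l(8).
= (1,760 − 1,438) / 2,056 = 322 / 2,056 = 0.156615.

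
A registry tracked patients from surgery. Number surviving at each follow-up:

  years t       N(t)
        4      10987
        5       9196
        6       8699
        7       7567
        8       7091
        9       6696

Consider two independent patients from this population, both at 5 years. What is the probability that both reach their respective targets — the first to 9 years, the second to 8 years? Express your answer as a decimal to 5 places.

p₁ = N(9)/N(5) = 6696/9196 = 0.728143; p₂ = N(8)/N(5) = 7091/9196 = 0.771096.
P(both) = p₁ × p₂ = 0.728143 × 0.771096 = 0.561468.

0.56147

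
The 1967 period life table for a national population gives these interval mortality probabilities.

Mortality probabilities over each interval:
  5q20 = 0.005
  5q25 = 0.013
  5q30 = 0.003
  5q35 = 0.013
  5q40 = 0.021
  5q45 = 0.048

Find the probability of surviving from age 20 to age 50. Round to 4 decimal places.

Survival from 20 to 50 is the product of surviving each interval: (1 − 0.005) × (1 − 0.013) × (1 − 0.003) × (1 − 0.013) × (1 − 0.021) × (1 − 0.048).
= 0.995 × 0.987 × 0.997 × 0.987 × 0.979 × 0.952 = 0.900683.

0.9007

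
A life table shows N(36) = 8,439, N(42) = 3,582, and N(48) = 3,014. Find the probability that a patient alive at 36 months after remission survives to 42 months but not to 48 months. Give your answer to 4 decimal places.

0.0673

This is the probability of reaching 42 but not 48, conditional on being alive at 36: (N(42) − N(48)) / N(36).
= (3,582 − 3,014) / 8,439 = 568 / 8,439 = 0.067307.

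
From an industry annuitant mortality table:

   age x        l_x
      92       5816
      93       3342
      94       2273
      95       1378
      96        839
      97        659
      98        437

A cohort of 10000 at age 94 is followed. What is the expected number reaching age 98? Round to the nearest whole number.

The relevant probability is 437/2273 = 0.192257.
Expected number = 10000 × 0.192257 = 1923.

1923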